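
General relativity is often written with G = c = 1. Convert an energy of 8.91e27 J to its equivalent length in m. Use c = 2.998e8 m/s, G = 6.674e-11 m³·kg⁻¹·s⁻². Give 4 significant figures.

Energy → length via G/c⁴.
8.91e27 J × (G/c⁴) = 7.361e-17 m

7.361e-17 m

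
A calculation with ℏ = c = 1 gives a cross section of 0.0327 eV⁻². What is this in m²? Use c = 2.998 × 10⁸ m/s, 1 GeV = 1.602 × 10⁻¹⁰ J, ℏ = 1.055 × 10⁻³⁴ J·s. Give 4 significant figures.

Area is [L]² = [E]⁻²·(ℏc)²; restore (ℏc)².
1 GeV⁻² → (ℏc)² × (1 GeV in J)⁻² = 3.898 × 10⁻³² m².
Convert the energy scale: 0.0327 eV⁻² = 3.27 × 10¹⁶ GeV⁻².
Result: 3.27 × 10¹⁶ × 3.898 × 10⁻³² = 1.275 × 10⁻¹⁵ m².

1.275 × 10⁻¹⁵ m²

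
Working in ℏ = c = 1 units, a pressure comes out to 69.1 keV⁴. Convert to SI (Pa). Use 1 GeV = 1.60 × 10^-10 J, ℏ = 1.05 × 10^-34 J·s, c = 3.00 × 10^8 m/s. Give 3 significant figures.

1.45 × 10^15 Pa

Pressure is [E]/[L]³ = [E]⁴/(ℏc)³.
1 GeV⁴ → 1/(ℏc)³ × (1 GeV in J)⁴ = 2.10 × 10^37 Pa.
Convert the energy scale: 69.1 keV⁴ = 6.91 × 10^-23 GeV⁴.
Result: 6.91 × 10^-23 × 2.10 × 10^37 = 1.45 × 10^15 Pa.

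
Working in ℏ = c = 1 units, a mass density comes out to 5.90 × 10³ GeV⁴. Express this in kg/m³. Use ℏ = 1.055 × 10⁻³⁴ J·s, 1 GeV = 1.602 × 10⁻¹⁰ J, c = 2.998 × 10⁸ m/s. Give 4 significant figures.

Mass density is [E]/(c²[L]³) = [E]⁴/(ℏ³c⁵).
1 GeV⁴ → 1/(ℏ³c⁵) × (1 GeV in J)⁴ = 2.316 × 10²⁰ kg/m³.
Result: 5.90 × 10³ × 2.316 × 10²⁰ = 1.366 × 10²⁴ kg/m³.

1.366 × 10²⁴ kg/m³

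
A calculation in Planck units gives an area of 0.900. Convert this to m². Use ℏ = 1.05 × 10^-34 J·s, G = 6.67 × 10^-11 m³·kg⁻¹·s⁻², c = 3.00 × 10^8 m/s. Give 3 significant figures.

2.33 × 10^-70 m²

One Planck area: A_P = ℏG/c³ = 2.59 × 10^-70 m².
0.900 × 2.59 × 10^-70 m² = 2.33 × 10^-70 m²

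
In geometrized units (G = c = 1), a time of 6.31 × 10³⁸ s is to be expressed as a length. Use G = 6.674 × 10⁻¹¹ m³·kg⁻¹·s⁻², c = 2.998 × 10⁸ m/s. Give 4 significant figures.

1.892 × 10⁴⁷ m

Time → length via c.
6.31 × 10³⁸ s × (c) = 1.892 × 10⁴⁷ m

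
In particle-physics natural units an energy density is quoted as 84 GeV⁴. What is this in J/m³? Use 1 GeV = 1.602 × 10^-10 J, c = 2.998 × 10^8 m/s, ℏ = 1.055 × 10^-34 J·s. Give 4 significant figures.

1.749 × 10^39 J/m³

[E]/[L]³ = [E]⁴/(ℏc)³; restore (ℏc)⁻³.
1 GeV⁴ → 1/(ℏc)³ × (1 GeV in J)⁴ = 2.082 × 10^37 J/m³.
Result: 84 × 2.082 × 10^37 = 1.749 × 10^39 J/m³.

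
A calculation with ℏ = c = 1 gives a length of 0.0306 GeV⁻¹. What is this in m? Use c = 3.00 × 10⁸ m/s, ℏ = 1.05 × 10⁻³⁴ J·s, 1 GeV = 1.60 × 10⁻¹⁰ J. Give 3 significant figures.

6.02 × 10⁻¹⁸ m

A length is [E]⁻¹ in ℏ=c=1; restore one factor of ℏc.
1 GeV⁻¹ → ℏc × (1 GeV in J)⁻¹ = 1.97 × 10⁻¹⁶ m.
Result: 0.0306 × 1.97 × 10⁻¹⁶ = 6.02 × 10⁻¹⁸ m.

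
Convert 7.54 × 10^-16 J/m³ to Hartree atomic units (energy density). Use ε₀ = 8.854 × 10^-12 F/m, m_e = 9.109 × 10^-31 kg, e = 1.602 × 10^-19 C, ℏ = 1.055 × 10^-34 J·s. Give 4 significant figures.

atomic unit of energy density: u_au = E_h/a₀³ = m_e⁴e¹⁰/((4πε₀)⁵ℏ⁸) = 2.929 × 10^13 J/m³.
7.54 × 10^-16 / 2.929 × 10^13 = 2.574 × 10^-29

2.574 × 10^-29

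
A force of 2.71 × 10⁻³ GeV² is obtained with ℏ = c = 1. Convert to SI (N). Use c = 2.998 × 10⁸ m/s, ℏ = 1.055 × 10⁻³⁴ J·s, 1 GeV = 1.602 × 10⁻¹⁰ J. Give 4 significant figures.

2.199 × 10³ N

Force is [E]/[L] = [E]²/(ℏc); restore (ℏc)⁻¹.
1 GeV² → 1/(ℏc) × (1 GeV in J)² = 8.114 × 10⁵ N.
Result: 2.71 × 10⁻³ × 8.114 × 10⁵ = 2.199 × 10³ N.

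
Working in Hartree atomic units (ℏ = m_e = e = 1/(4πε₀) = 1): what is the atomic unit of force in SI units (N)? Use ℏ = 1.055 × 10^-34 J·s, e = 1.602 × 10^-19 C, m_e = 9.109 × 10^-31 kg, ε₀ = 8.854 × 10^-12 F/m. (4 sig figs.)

From ℏ = m_e = e = 1/(4πε₀) = 1 the force scale is F_au = E_h/a₀ = m_e²e⁶/((4πε₀)³ℏ⁴).
E_h = 4.354 × 10^-18 J
a₀ = 5.297 × 10^-11 m
E_h/a₀ = 8.220 × 10^-8 N

8.220 × 10^-8 N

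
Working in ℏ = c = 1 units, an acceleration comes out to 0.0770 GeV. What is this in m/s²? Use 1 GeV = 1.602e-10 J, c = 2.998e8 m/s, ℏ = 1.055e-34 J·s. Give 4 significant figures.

3.505e31 m/s²

Acceleration is [L]/[T]² = c·[E]/ℏ.
1 GeV → c/ℏ × (1 GeV in J) = 4.552e32 m/s².
Result: 0.0770 × 4.552e32 = 3.505e31 m/s².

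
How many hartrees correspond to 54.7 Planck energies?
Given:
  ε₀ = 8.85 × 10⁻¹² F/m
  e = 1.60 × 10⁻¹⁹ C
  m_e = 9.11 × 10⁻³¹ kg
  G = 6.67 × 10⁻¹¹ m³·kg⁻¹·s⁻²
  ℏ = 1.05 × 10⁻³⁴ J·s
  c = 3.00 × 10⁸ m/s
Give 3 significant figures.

Planck energy: E_P = √(ℏc⁵/G) = 1.96 × 10⁹ J
hartree: E_h = m_e e⁴/(4πε₀ℏ)² = 4.38 × 10⁻¹⁸ J
54.7 × 1.96 × 10⁹ / 4.38 × 10⁻¹⁸ = 2.44 × 10²⁸

2.44 × 10²⁸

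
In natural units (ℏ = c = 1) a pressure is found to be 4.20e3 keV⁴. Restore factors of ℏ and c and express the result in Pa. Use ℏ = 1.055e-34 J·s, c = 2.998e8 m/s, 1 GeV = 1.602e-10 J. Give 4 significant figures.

8.743e16 Pa

Pressure is [E]/[L]³ = [E]⁴/(ℏc)³.
1 GeV⁴ → 1/(ℏc)³ × (1 GeV in J)⁴ = 2.082e37 Pa.
Convert the energy scale: 4.20e3 keV⁴ = 4.20e-21 GeV⁴.
Result: 4.20e-21 × 2.082e37 = 8.743e16 Pa.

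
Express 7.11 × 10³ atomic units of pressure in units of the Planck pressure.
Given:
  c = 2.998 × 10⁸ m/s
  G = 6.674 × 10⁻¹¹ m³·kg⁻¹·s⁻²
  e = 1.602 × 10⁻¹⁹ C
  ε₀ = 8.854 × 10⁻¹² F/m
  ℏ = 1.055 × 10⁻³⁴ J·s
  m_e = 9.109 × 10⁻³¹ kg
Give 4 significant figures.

atomic unit of pressure: P_au = E_h/a₀³ = m_e⁴e¹⁰/((4πε₀)⁵ℏ⁸) = 2.929 × 10¹³ Pa
Planck pressure: p_P = c⁷/(ℏG²) = 4.632 × 10¹¹³ Pa
7.11 × 10³ × 2.929 × 10¹³ / 4.632 × 10¹¹³ = 4.496 × 10⁻⁹⁷

4.496 × 10⁻⁹⁷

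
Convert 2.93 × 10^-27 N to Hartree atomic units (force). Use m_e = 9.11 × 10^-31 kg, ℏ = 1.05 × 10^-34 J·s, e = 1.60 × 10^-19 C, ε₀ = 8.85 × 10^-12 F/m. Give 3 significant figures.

3.52 × 10^-20

atomic unit of force: F_au = E_h/a₀ = m_e²e⁶/((4πε₀)³ℏ⁴) = 8.33 × 10^-8 N.
2.93 × 10^-27 / 8.33 × 10^-8 = 3.52 × 10^-20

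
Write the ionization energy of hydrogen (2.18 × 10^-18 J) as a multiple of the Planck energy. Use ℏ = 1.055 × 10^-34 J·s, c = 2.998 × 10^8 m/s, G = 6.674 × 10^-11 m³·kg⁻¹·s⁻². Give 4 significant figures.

1.114 × 10^-27

Planck energy: E_P = √(ℏc⁵/G) = 1.957 × 10^9 J.
2.18 × 10^-18 / 1.957 × 10^9 = 1.114 × 10^-27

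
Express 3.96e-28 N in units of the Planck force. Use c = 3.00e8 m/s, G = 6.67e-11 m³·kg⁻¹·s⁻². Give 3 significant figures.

3.26e-72

Planck force: F_P = c⁴/G = 1.21e44 N.
3.96e-28 / 1.21e44 = 3.26e-72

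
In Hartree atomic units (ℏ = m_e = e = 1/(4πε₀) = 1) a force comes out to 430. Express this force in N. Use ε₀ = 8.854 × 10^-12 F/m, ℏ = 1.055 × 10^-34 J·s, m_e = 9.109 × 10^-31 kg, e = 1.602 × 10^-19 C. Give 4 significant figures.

3.534 × 10^-5 N

One atomic unit of force: F_au = E_h/a₀ = m_e²e⁶/((4πε₀)³ℏ⁴) = 8.220 × 10^-8 N.
430 × 8.220 × 10^-8 N = 3.534 × 10^-5 N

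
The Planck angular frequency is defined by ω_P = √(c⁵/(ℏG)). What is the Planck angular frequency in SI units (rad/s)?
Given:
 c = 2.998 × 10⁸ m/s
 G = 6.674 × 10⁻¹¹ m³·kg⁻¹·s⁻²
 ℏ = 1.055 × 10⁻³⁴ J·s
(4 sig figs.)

1.855 × 10⁴³ rad/s

ω_P = √(c⁵/(ℏG))
  = √(3.440 × 10⁸⁶)
  = 1.855 × 10⁴³ rad/s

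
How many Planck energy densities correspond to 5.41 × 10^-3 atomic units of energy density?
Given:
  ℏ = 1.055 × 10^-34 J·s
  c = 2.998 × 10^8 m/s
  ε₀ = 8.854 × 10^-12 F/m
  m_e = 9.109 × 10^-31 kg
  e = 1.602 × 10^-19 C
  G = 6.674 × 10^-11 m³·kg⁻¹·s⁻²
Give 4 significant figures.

3.421 × 10^-103

atomic unit of energy density: u_au = E_h/a₀³ = m_e⁴e¹⁰/((4πε₀)⁵ℏ⁸) = 2.929 × 10^13 J/m³
Planck energy density: u_P = c⁷/(ℏG²) = 4.632 × 10^113 J/m³
5.41 × 10^-3 × 2.929 × 10^13 / 4.632 × 10^113 = 3.421 × 10^-103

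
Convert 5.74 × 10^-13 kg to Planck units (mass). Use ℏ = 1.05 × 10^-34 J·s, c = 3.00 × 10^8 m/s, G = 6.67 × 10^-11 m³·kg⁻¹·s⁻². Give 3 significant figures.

Planck mass: m_P = √(ℏc/G) = 2.17 × 10^-8 kg.
5.74 × 10^-13 / 2.17 × 10^-8 = 2.64 × 10^-5

2.64 × 10^-5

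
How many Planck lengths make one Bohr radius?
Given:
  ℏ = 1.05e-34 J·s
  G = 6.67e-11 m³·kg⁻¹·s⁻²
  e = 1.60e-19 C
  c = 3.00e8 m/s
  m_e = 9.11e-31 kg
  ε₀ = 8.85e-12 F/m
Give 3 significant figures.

Bohr radius: a₀ = 4πε₀ℏ²/(m_e e²) = 5.26e-11 m
Planck length: ℓ_P = √(ℏG/c³) = 1.61e-35 m
ratio = 5.26e-11 / 1.61e-35 = 3.26e24

3.26e24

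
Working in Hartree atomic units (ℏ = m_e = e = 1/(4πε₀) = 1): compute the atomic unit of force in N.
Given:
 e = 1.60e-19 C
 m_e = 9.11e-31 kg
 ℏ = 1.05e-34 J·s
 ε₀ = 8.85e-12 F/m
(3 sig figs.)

8.33e-8 N

The unique combination of the constants set to 1 with dimensions of force is F_au = E_h/a₀ = m_e²e⁶/((4πε₀)³ℏ⁴).
E_h = 4.38e-18 J
a₀ = 5.26e-11 m
E_h/a₀ = 8.33e-8 N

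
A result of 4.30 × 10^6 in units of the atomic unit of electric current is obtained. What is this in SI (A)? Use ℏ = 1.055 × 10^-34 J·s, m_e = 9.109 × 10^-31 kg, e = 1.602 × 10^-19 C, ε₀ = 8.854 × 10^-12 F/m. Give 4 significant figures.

One atomic unit of electric current: I_au = e E_h/ℏ = m_e e⁵/((4πε₀)²ℏ³) = 6.612 × 10^-3 A.
4.30 × 10^6 × 6.612 × 10^-3 A = 2.843 × 10^4 A

2.843 × 10^4 A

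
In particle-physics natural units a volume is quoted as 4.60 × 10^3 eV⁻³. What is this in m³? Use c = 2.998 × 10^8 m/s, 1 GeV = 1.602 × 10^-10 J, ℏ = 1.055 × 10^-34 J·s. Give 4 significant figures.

3.540 × 10^-17 m³

Volume is [L]³ = [E]⁻³·(ℏc)³.
1 GeV⁻³ → (ℏc)³ × (1 GeV in J)⁻³ = 7.696 × 10^-48 m³.
Convert the energy scale: 4.60 × 10^3 eV⁻³ = 4.60 × 10^30 GeV⁻³.
Result: 4.60 × 10^30 × 7.696 × 10^-48 = 3.540 × 10^-17 m³.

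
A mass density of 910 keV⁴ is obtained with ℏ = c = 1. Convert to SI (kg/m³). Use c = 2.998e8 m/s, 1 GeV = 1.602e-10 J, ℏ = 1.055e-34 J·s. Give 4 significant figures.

Mass density is [E]/(c²[L]³) = [E]⁴/(ℏ³c⁵).
1 GeV⁴ → 1/(ℏ³c⁵) × (1 GeV in J)⁴ = 2.316e20 kg/m³.
Convert the energy scale: 910 keV⁴ = 9.10e-22 GeV⁴.
Result: 9.10e-22 × 2.316e20 = 0.2108 kg/m³.

0.2108 kg/m³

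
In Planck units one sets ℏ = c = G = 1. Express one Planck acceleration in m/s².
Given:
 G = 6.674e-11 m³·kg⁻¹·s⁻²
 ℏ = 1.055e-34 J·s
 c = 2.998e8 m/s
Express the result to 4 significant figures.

5.560e51 m/s²

a_P = √(c⁷/(ℏG))
  = √(3.092e103)
  = 5.560e51 m/s²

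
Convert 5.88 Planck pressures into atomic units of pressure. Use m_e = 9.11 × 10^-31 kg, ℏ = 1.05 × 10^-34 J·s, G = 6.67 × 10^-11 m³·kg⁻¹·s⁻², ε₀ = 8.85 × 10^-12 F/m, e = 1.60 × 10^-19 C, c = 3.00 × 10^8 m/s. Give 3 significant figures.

Planck pressure: p_P = c⁷/(ℏG²) = 4.68 × 10^113 Pa
atomic unit of pressure: P_au = E_h/a₀³ = m_e⁴e¹⁰/((4πε₀)⁵ℏ⁸) = 3.01 × 10^13 Pa
5.88 × 4.68 × 10^113 / 3.01 × 10^13 = 9.14 × 10^100

9.14 × 10^100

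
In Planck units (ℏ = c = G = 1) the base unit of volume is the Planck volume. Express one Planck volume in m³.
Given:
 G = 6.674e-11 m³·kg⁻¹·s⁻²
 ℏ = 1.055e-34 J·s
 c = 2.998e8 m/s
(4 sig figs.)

V_P = (ℏG/c³)^(3/2)
  = √(1.784e-209)
  = 4.224e-105 m³

4.224e-105 m³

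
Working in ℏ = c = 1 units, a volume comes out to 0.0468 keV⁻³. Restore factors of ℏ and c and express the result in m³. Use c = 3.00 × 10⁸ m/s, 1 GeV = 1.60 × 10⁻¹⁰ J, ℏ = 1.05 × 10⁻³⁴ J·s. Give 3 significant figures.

3.57 × 10⁻³¹ m³

Volume is [L]³ = [E]⁻³·(ℏc)³.
1 GeV⁻³ → (ℏc)³ × (1 GeV in J)⁻³ = 7.63 × 10⁻⁴⁸ m³.
Convert the energy scale: 0.0468 keV⁻³ = 4.68 × 10¹⁶ GeV⁻³.
Result: 4.68 × 10¹⁶ × 7.63 × 10⁻⁴⁸ = 3.57 × 10⁻³¹ m³.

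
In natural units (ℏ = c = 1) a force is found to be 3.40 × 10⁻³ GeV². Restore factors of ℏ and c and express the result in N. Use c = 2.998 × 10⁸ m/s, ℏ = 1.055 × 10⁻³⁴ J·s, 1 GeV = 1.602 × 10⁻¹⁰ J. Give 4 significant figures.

Force is [E]/[L] = [E]²/(ℏc); restore (ℏc)⁻¹.
1 GeV² → 1/(ℏc) × (1 GeV in J)² = 8.114 × 10⁵ N.
Result: 3.40 × 10⁻³ × 8.114 × 10⁵ = 2.759 × 10³ N.

2.759 × 10³ N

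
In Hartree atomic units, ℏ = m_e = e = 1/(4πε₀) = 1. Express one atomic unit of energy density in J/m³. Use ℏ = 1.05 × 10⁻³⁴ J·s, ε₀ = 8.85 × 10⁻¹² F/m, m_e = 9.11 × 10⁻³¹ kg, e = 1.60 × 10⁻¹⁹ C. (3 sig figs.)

3.01 × 10¹³ J/m³

From ℏ = m_e = e = 1/(4πε₀) = 1 the energy density scale is u_au = E_h/a₀³ = m_e⁴e¹⁰/((4πε₀)⁵ℏ⁸).
E_h = 4.38 × 10⁻¹⁸ J
a₀ = 5.26 × 10⁻¹¹ m
E_h/a₀³ = 3.01 × 10¹³ J/m³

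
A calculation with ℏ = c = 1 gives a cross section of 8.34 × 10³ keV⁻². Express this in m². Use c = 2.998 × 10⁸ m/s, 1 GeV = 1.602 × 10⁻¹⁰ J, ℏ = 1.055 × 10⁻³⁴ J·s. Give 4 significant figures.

Area is [L]² = [E]⁻²·(ℏc)²; restore (ℏc)².
1 GeV⁻² → (ℏc)² × (1 GeV in J)⁻² = 3.898 × 10⁻³² m².
Convert the energy scale: 8.34 × 10³ keV⁻² = 8.34 × 10¹⁵ GeV⁻².
Result: 8.34 × 10¹⁵ × 3.898 × 10⁻³² = 3.251 × 10⁻¹⁶ m².

3.251 × 10⁻¹⁶ m²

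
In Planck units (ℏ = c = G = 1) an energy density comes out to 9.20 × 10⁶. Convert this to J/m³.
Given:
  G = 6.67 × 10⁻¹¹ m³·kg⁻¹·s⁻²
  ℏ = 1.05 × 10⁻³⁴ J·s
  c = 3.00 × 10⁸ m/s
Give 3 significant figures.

One Planck energy density: u_P = c⁷/(ℏG²) = 4.68 × 10¹¹³ J/m³.
9.20 × 10⁶ × 4.68 × 10¹¹³ J/m³ = 4.31 × 10¹²⁰ J/m³

4.31 × 10¹²⁰ J/m³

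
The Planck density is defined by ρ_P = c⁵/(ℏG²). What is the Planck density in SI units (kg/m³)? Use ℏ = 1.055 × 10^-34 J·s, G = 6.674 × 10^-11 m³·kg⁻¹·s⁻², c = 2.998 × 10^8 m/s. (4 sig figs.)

5.154 × 10^96 kg/m³

ρ_P = c⁵/(ℏG²)
  = 2.422 × 10^42 / 4.699 × 10^-55
  = 5.154 × 10^96 kg/m³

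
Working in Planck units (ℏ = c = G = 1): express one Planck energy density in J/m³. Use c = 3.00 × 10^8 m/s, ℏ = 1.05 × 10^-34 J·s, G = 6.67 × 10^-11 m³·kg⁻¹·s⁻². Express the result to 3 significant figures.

4.68 × 10^113 J/m³

Dimensional analysis gives u_P = c⁷/(ℏG²).
  = 2.19 × 10^59 / 4.67 × 10^-55
  = 4.68 × 10^113 J/m³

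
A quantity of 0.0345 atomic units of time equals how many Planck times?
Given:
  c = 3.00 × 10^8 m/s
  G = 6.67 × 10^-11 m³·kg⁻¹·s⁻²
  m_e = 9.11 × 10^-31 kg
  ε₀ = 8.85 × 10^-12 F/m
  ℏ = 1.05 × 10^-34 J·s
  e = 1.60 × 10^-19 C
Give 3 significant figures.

1.54 × 10^25

atomic unit of time: τ_au = (4πε₀)²ℏ³/(m_e e⁴) = 2.40 × 10^-17 s
Planck time: t_P = √(ℏG/c⁵) = 5.37 × 10^-44 s
0.0345 × 2.40 × 10^-17 / 5.37 × 10^-44 = 1.54 × 10^25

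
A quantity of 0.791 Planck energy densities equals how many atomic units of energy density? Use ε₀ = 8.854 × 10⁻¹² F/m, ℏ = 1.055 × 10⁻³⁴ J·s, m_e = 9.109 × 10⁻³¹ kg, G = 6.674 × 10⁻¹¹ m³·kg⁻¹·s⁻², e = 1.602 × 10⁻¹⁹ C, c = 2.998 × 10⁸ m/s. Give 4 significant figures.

1.251 × 10¹⁰⁰

Planck energy density: u_P = c⁷/(ℏG²) = 4.632 × 10¹¹³ J/m³
atomic unit of energy density: u_au = E_h/a₀³ = m_e⁴e¹⁰/((4πε₀)⁵ℏ⁸) = 2.929 × 10¹³ J/m³
0.791 × 4.632 × 10¹¹³ / 2.929 × 10¹³ = 1.251 × 10¹⁰⁰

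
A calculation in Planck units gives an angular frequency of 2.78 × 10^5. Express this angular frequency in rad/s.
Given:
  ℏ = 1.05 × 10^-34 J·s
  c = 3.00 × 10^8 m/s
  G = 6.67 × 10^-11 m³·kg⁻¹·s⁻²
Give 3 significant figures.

5.18 × 10^48 rad/s

One Planck angular frequency: ω_P = √(c⁵/(ℏG)) = 1.86 × 10^43 rad/s.
2.78 × 10^5 × 1.86 × 10^43 rad/s = 5.18 × 10^48 rad/s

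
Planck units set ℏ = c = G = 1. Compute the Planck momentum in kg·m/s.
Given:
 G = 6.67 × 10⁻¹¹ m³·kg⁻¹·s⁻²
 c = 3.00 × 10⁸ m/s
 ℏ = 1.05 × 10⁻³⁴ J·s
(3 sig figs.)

6.52 kg·m/s

Dimensional analysis gives p_P = √(ℏc³/G).
  = √(42.5)
  = 6.52 kg·m/s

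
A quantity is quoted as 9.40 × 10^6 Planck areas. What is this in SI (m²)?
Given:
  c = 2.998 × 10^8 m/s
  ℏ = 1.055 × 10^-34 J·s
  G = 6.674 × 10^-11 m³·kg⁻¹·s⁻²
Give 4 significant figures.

One Planck area: A_P = ℏG/c³ = 2.613 × 10^-70 m².
9.40 × 10^6 × 2.613 × 10^-70 m² = 2.456 × 10^-63 m²

2.456 × 10^-63 m²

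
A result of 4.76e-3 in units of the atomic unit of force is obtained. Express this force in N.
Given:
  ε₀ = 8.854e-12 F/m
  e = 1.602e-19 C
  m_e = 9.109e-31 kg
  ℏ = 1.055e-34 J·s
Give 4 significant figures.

3.913e-10 N

One atomic unit of force: F_au = E_h/a₀ = m_e²e⁶/((4πε₀)³ℏ⁴) = 8.220e-8 N.
4.76e-3 × 8.220e-8 N = 3.913e-10 N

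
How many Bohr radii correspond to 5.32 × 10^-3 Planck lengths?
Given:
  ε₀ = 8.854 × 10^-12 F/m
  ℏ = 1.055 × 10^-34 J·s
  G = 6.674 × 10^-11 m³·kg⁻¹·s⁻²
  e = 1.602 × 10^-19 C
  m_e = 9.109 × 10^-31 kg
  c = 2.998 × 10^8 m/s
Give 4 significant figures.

Planck length: ℓ_P = √(ℏG/c³) = 1.616 × 10^-35 m
Bohr radius: a₀ = 4πε₀ℏ²/(m_e e²) = 5.297 × 10^-11 m
5.32 × 10^-3 × 1.616 × 10^-35 / 5.297 × 10^-11 = 1.623 × 10^-27

1.623 × 10^-27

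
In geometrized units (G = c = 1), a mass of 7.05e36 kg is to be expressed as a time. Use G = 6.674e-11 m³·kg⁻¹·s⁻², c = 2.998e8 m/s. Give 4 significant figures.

17.46 s

Mass → time via G/c³.
7.05e36 kg × (G/c³) = 17.46 s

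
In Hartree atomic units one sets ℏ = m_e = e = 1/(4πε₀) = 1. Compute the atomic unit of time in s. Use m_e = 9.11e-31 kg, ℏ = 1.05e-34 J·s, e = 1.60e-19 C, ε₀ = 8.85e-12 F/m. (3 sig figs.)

τ_au = (4πε₀)²ℏ³/(m_e e⁴)
E_h = 4.38e-18 J
ℏ/E_h = 2.40e-17 s

2.40e-17 s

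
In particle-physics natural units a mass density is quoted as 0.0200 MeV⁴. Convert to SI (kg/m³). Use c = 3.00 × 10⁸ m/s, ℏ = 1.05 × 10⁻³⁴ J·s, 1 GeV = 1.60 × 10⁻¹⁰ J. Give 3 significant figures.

4.66 × 10⁶ kg/m³

Mass density is [E]/(c²[L]³) = [E]⁴/(ℏ³c⁵).
1 GeV⁴ → 1/(ℏ³c⁵) × (1 GeV in J)⁴ = 2.33 × 10²⁰ kg/m³.
Convert the energy scale: 0.0200 MeV⁴ = 2.00 × 10⁻¹⁴ GeV⁴.
Result: 2.00 × 10⁻¹⁴ × 2.33 × 10²⁰ = 4.66 × 10⁶ kg/m³.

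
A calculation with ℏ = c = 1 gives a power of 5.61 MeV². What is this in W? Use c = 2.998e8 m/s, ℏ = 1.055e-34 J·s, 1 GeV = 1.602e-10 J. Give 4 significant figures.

Power is [E]/[T] = [E]²/ℏ.
1 GeV² → 1/ℏ × (1 GeV in J)² = 2.433e14 W.
Convert the energy scale: 5.61 MeV² = 5.61e-6 GeV².
Result: 5.61e-6 × 2.433e14 = 1.365e9 W.

1.365e9 W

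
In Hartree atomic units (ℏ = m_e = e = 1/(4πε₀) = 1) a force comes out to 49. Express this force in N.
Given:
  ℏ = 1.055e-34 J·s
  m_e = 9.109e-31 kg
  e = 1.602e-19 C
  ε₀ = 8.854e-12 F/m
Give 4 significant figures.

One atomic unit of force: F_au = E_h/a₀ = m_e²e⁶/((4πε₀)³ℏ⁴) = 8.220e-8 N.
49 × 8.220e-8 N = 4.028e-6 N

4.028e-6 N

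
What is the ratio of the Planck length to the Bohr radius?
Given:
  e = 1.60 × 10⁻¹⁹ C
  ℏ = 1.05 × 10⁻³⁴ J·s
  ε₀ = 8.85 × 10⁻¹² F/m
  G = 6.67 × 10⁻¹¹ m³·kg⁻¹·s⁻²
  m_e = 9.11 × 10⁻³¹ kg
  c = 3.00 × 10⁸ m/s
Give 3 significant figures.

3.06 × 10⁻²⁵

Planck length: ℓ_P = √(ℏG/c³) = 1.61 × 10⁻³⁵ m
Bohr radius: a₀ = 4πε₀ℏ²/(m_e e²) = 5.26 × 10⁻¹¹ m
ratio = 1.61 × 10⁻³⁵ / 5.26 × 10⁻¹¹ = 3.06 × 10⁻²⁵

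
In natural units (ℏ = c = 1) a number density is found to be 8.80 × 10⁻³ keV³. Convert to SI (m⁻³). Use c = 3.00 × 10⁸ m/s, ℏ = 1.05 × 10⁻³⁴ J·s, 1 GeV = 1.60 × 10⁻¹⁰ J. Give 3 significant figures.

Number density is [L]⁻³ = [E]³/(ℏc)³.
1 GeV³ → 1/(ℏc)³ × (1 GeV in J)³ = 1.31 × 10⁴⁷ m⁻³.
Convert the energy scale: 8.80 × 10⁻³ keV³ = 8.80 × 10⁻²¹ GeV³.
Result: 8.80 × 10⁻²¹ × 1.31 × 10⁴⁷ = 1.15 × 10²⁷ m⁻³.

1.15 × 10²⁷ m⁻³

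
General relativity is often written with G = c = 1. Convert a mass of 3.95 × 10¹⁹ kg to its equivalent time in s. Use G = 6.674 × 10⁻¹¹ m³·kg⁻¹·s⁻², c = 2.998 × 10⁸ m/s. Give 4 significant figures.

9.783 × 10⁻¹⁷ s

Mass → time via G/c³.
3.95 × 10¹⁹ kg × (G/c³) = 9.783 × 10⁻¹⁷ s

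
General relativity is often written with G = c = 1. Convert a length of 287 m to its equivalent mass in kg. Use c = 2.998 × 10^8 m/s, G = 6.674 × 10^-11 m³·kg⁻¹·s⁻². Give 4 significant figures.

3.865 × 10^29 kg

Length → mass via c²/G.
287 m × (c²/G) = 3.865 × 10^29 kg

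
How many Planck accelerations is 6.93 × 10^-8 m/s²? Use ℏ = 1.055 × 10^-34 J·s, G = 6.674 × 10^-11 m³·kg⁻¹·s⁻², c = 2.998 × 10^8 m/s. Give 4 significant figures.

Planck acceleration: a_P = √(c⁷/(ℏG)) = 5.560 × 10^51 m/s².
6.93 × 10^-8 / 5.560 × 10^51 = 1.246 × 10^-59

1.246 × 10^-59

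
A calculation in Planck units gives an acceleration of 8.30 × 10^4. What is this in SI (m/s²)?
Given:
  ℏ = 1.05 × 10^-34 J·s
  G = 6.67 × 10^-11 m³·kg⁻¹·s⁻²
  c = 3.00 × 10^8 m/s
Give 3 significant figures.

4.64 × 10^56 m/s²

One Planck acceleration: a_P = √(c⁷/(ℏG)) = 5.59 × 10^51 m/s².
8.30 × 10^4 × 5.59 × 10^51 m/s² = 4.64 × 10^56 m/s²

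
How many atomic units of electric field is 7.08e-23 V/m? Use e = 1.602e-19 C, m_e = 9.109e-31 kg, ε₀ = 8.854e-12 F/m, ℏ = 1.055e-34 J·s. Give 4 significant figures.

atomic unit of electric field: E_au = E_h/(e a₀) = m_e²e⁵/((4πε₀)³ℏ⁴) = 5.131e11 V/m.
7.08e-23 / 5.131e11 = 1.380e-34

1.380e-34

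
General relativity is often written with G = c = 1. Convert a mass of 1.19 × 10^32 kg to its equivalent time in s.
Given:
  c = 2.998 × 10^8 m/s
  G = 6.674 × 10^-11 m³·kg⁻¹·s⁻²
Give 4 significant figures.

Mass → time via G/c³.
1.19 × 10^32 kg × (G/c³) = 2.947 × 10^-4 s

2.947 × 10^-4 s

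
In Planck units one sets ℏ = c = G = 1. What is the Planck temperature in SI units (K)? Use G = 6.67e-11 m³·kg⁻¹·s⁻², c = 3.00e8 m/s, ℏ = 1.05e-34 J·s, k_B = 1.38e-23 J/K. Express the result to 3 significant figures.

T_P = √(ℏc⁵/G) / k_B
  = √(3.83e18) × 7.25e22
  = 1.42e32 K

1.42e32 K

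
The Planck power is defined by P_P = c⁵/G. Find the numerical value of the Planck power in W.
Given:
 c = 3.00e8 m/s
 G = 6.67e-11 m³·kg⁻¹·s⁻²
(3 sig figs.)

P_P = c⁵/G
  = 2.43e42 / 6.67e-11
  = 3.64e52 W

3.64e52 W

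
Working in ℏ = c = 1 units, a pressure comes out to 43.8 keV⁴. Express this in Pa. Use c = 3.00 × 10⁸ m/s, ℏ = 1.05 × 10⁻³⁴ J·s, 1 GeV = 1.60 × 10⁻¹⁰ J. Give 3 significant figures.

9.18 × 10¹⁴ Pa

Pressure is [E]/[L]³ = [E]⁴/(ℏc)³.
1 GeV⁴ → 1/(ℏc)³ × (1 GeV in J)⁴ = 2.10 × 10³⁷ Pa.
Convert the energy scale: 43.8 keV⁴ = 4.38 × 10⁻²³ GeV⁴.
Result: 4.38 × 10⁻²³ × 2.10 × 10³⁷ = 9.18 × 10¹⁴ Pa.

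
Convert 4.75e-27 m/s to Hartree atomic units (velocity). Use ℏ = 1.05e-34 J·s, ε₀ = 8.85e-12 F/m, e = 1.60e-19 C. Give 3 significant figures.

atomic unit of velocity: v_au = e²/(4πε₀ℏ) = 2.19e6 m/s.
4.75e-27 / 2.19e6 = 2.17e-33

2.17e-33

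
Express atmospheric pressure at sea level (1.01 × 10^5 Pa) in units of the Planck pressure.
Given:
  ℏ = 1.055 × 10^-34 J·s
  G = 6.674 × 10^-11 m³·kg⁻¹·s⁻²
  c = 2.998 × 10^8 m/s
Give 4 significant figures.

2.180 × 10^-109

Planck pressure: p_P = c⁷/(ℏG²) = 4.632 × 10^113 Pa.
1.01 × 10^5 / 4.632 × 10^113 = 2.180 × 10^-109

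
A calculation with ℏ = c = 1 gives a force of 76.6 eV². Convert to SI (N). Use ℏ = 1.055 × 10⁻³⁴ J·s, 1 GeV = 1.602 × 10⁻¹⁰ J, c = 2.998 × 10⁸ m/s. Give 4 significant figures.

6.215 × 10⁻¹¹ N

Force is [E]/[L] = [E]²/(ℏc); restore (ℏc)⁻¹.
1 GeV² → 1/(ℏc) × (1 GeV in J)² = 8.114 × 10⁵ N.
Convert the energy scale: 76.6 eV² = 7.66 × 10⁻¹⁷ GeV².
Result: 7.66 × 10⁻¹⁷ × 8.114 × 10⁵ = 6.215 × 10⁻¹¹ N.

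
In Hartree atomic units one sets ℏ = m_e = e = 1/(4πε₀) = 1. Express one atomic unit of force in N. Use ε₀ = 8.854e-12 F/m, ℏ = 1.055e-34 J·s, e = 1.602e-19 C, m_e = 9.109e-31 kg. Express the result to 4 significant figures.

F_au = E_h/a₀ = m_e²e⁶/((4πε₀)³ℏ⁴)
E_h = 4.354e-18 J
a₀ = 5.297e-11 m
E_h/a₀ = 8.220e-8 N

8.220e-8 N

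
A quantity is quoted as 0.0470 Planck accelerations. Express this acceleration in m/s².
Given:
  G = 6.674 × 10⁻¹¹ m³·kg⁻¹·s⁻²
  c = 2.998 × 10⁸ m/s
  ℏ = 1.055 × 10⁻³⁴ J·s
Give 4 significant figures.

One Planck acceleration: a_P = √(c⁷/(ℏG)) = 5.560 × 10⁵¹ m/s².
0.0470 × 5.560 × 10⁵¹ m/s² = 2.613 × 10⁵⁰ m/s²

2.613 × 10⁵⁰ m/s²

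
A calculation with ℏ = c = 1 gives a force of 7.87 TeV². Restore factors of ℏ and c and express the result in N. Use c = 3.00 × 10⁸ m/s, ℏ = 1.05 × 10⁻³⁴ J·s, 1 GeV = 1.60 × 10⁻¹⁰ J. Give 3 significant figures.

Force is [E]/[L] = [E]²/(ℏc); restore (ℏc)⁻¹.
1 GeV² → 1/(ℏc) × (1 GeV in J)² = 8.13 × 10⁵ N.
Convert the energy scale: 7.87 TeV² = 7.87 × 10⁶ GeV².
Result: 7.87 × 10⁶ × 8.13 × 10⁵ = 6.40 × 10¹² N.

6.40 × 10¹² N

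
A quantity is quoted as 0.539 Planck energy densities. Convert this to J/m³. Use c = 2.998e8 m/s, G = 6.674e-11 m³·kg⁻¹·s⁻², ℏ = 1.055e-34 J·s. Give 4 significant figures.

2.497e113 J/m³

One Planck energy density: u_P = c⁷/(ℏG²) = 4.632e113 J/m³.
0.539 × 4.632e113 J/m³ = 2.497e113 J/m³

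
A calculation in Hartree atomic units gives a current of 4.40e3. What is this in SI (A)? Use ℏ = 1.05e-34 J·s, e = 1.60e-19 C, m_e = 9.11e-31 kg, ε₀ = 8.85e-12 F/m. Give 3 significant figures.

29.4 A

One atomic unit of electric current: I_au = e E_h/ℏ = m_e e⁵/((4πε₀)²ℏ³) = 6.67e-3 A.
4.40e3 × 6.67e-3 A = 29.4 A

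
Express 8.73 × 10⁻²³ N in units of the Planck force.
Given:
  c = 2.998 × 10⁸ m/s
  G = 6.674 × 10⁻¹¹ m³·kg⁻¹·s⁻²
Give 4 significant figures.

Planck force: F_P = c⁴/G = 1.210 × 10⁴⁴ N.
8.73 × 10⁻²³ / 1.210 × 10⁴⁴ = 7.212 × 10⁻⁶⁷

7.212 × 10⁻⁶⁷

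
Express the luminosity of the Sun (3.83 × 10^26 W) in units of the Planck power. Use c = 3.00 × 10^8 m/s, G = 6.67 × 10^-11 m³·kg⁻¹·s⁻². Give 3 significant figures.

1.05 × 10^-26

Planck power: P_P = c⁵/G = 3.64 × 10^52 W.
3.83 × 10^26 / 3.64 × 10^52 = 1.05 × 10^-26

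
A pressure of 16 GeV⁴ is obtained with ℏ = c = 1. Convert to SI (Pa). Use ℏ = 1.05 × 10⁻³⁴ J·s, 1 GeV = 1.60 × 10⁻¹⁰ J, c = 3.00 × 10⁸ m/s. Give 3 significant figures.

Pressure is [E]/[L]³ = [E]⁴/(ℏc)³.
1 GeV⁴ → 1/(ℏc)³ × (1 GeV in J)⁴ = 2.10 × 10³⁷ Pa.
Result: 16 × 2.10 × 10³⁷ = 3.35 × 10³⁸ Pa.

3.35 × 10³⁸ Pa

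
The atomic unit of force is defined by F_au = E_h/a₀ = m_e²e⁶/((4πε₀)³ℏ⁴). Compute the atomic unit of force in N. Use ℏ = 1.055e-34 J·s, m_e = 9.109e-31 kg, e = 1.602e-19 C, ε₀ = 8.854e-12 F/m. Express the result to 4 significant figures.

F_au = E_h/a₀ = m_e²e⁶/((4πε₀)³ℏ⁴)
E_h = 4.354e-18 J
a₀ = 5.297e-11 m
E_h/a₀ = 8.220e-8 N

8.220e-8 N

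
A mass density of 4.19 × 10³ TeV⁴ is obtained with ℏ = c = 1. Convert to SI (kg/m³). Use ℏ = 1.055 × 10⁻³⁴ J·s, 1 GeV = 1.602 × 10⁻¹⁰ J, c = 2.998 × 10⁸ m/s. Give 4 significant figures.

9.704 × 10³⁵ kg/m³

Mass density is [E]/(c²[L]³) = [E]⁴/(ℏ³c⁵).
1 GeV⁴ → 1/(ℏ³c⁵) × (1 GeV in J)⁴ = 2.316 × 10²⁰ kg/m³.
Convert the energy scale: 4.19 × 10³ TeV⁴ = 4.19 × 10¹⁵ GeV⁴.
Result: 4.19 × 10¹⁵ × 2.316 × 10²⁰ = 9.704 × 10³⁵ kg/m³.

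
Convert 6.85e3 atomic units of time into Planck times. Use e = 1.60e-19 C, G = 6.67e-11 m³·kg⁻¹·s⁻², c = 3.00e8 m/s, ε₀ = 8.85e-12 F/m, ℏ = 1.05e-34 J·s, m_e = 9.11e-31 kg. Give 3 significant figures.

atomic unit of time: τ_au = (4πε₀)²ℏ³/(m_e e⁴) = 2.40e-17 s
Planck time: t_P = √(ℏG/c⁵) = 5.37e-44 s
6.85e3 × 2.40e-17 / 5.37e-44 = 3.06e30

3.06e30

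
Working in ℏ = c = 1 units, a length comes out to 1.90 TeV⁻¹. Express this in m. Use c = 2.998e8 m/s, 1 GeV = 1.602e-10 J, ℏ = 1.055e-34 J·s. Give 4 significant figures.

A length is [E]⁻¹ in ℏ=c=1; restore one factor of ℏc.
1 GeV⁻¹ → ℏc × (1 GeV in J)⁻¹ = 1.974e-16 m.
Convert the energy scale: 1.90 TeV⁻¹ = 1.90e-3 GeV⁻¹.
Result: 1.90e-3 × 1.974e-16 = 3.751e-19 m.

3.751e-19 m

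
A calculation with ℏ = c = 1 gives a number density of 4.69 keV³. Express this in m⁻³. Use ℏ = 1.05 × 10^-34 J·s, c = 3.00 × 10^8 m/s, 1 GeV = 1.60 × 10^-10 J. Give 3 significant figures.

Number density is [L]⁻³ = [E]³/(ℏc)³.
1 GeV³ → 1/(ℏc)³ × (1 GeV in J)³ = 1.31 × 10^47 m⁻³.
Convert the energy scale: 4.69 keV³ = 4.69 × 10^-18 GeV³.
Result: 4.69 × 10^-18 × 1.31 × 10^47 = 6.15 × 10^29 m⁻³.

6.15 × 10^29 m⁻³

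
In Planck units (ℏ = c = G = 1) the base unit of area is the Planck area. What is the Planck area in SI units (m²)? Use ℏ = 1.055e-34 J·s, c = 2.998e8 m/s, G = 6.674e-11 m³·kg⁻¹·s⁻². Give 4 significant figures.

2.613e-70 m²

A_P = ℏG/c³
  = 7.041e-45 / 2.695e25
  = 2.613e-70 m²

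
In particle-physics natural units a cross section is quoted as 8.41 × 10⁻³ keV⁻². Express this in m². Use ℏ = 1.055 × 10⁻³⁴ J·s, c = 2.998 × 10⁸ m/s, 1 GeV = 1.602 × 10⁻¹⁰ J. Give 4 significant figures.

Area is [L]² = [E]⁻²·(ℏc)²; restore (ℏc)².
1 GeV⁻² → (ℏc)² × (1 GeV in J)⁻² = 3.898 × 10⁻³² m².
Convert the energy scale: 8.41 × 10⁻³ keV⁻² = 8.41 × 10⁹ GeV⁻².
Result: 8.41 × 10⁹ × 3.898 × 10⁻³² = 3.278 × 10⁻²² m².

3.278 × 10⁻²² m²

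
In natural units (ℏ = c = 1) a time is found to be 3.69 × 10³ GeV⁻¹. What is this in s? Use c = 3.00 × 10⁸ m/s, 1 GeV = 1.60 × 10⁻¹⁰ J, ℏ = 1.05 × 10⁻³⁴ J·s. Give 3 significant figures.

A time is [E]⁻¹ in ℏ=c=1; restore one factor of ℏ.
1 GeV⁻¹ → ℏ × (1 GeV in J)⁻¹ = 6.56 × 10⁻²⁵ s.
Result: 3.69 × 10³ × 6.56 × 10⁻²⁵ = 2.42 × 10⁻²¹ s.

2.42 × 10⁻²¹ s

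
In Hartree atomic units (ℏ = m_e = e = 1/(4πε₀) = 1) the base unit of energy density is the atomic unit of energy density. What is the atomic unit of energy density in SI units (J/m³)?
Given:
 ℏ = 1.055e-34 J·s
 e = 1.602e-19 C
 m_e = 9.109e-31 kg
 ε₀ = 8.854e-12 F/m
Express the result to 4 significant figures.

u_au = E_h/a₀³ = m_e⁴e¹⁰/((4πε₀)⁵ℏ⁸)
E_h = 4.354e-18 J
a₀ = 5.297e-11 m
E_h/a₀³ = 2.929e13 J/m³

2.929e13 J/m³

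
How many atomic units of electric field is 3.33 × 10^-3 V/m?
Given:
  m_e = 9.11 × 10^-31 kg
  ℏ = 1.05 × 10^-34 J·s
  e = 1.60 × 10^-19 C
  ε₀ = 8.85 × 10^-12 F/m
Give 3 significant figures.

atomic unit of electric field: E_au = E_h/(e a₀) = m_e²e⁵/((4πε₀)³ℏ⁴) = 5.20 × 10^11 V/m.
3.33 × 10^-3 / 5.20 × 10^11 = 6.40 × 10^-15

6.40 × 10^-15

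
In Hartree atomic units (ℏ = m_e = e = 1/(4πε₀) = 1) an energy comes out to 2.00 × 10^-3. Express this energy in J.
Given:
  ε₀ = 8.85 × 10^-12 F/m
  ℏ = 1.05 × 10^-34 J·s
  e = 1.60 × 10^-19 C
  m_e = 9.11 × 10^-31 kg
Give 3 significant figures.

8.76 × 10^-21 J

One hartree: E_h = m_e e⁴/(4πε₀ℏ)² = 4.38 × 10^-18 J.
2.00 × 10^-3 × 4.38 × 10^-18 J = 8.76 × 10^-21 J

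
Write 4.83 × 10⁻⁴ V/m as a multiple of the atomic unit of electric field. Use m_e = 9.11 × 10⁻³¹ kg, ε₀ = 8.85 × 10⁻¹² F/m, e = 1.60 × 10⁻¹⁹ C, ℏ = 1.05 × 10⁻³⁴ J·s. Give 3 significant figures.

atomic unit of electric field: E_au = E_h/(e a₀) = m_e²e⁵/((4πε₀)³ℏ⁴) = 5.20 × 10¹¹ V/m.
4.83 × 10⁻⁴ / 5.20 × 10¹¹ = 9.28 × 10⁻¹⁶

9.28 × 10⁻¹⁶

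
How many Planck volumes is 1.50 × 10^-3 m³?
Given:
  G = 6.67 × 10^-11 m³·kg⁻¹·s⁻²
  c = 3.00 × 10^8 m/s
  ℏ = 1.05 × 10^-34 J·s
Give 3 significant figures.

3.59 × 10^101

Planck volume: V_P = (ℏG/c³)^(3/2) = 4.18 × 10^-105 m³.
1.50 × 10^-3 / 4.18 × 10^-105 = 3.59 × 10^101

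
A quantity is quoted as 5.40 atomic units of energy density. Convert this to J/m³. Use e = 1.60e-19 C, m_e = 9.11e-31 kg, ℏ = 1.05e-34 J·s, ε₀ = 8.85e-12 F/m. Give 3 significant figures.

One atomic unit of energy density: u_au = E_h/a₀³ = m_e⁴e¹⁰/((4πε₀)⁵ℏ⁸) = 3.01e13 J/m³.
5.40 × 3.01e13 J/m³ = 1.63e14 J/m³

1.63e14 J/m³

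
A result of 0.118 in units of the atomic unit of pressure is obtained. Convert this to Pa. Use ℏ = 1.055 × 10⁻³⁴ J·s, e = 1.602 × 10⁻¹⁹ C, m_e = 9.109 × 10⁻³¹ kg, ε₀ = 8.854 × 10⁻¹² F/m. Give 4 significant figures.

One atomic unit of pressure: P_au = E_h/a₀³ = m_e⁴e¹⁰/((4πε₀)⁵ℏ⁸) = 2.929 × 10¹³ Pa.
0.118 × 2.929 × 10¹³ Pa = 3.456 × 10¹² Pa

3.456 × 10¹² Pa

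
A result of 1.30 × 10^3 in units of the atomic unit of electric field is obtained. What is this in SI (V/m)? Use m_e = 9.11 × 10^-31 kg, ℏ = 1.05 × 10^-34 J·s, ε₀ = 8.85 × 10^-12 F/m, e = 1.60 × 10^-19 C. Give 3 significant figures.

6.77 × 10^14 V/m

One atomic unit of electric field: E_au = E_h/(e a₀) = m_e²e⁵/((4πε₀)³ℏ⁴) = 5.20 × 10^11 V/m.
1.30 × 10^3 × 5.20 × 10^11 V/m = 6.77 × 10^14 V/m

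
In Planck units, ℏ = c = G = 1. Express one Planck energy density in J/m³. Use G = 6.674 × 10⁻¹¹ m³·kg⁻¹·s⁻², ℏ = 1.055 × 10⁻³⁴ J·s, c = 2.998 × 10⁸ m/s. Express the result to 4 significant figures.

4.632 × 10¹¹³ J/m³

From ℏ = c = G = 1 the energy density scale is u_P = c⁷/(ℏG²).
  = 2.177 × 10⁵⁹ / 4.699 × 10⁻⁵⁵
  = 4.632 × 10¹¹³ J/m³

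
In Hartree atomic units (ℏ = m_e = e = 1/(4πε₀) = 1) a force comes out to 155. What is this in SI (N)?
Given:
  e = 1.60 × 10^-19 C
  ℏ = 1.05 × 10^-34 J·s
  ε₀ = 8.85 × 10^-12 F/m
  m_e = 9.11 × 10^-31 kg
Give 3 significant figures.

1.29 × 10^-5 N

One atomic unit of force: F_au = E_h/a₀ = m_e²e⁶/((4πε₀)³ℏ⁴) = 8.33 × 10^-8 N.
155 × 8.33 × 10^-8 N = 1.29 × 10^-5 N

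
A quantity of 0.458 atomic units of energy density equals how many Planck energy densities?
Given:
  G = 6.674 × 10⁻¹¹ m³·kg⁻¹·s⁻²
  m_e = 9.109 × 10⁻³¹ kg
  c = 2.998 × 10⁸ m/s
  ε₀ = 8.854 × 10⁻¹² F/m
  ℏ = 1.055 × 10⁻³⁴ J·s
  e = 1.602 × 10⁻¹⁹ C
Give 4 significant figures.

atomic unit of energy density: u_au = E_h/a₀³ = m_e⁴e¹⁰/((4πε₀)⁵ℏ⁸) = 2.929 × 10¹³ J/m³
Planck energy density: u_P = c⁷/(ℏG²) = 4.632 × 10¹¹³ J/m³
0.458 × 2.929 × 10¹³ / 4.632 × 10¹¹³ = 2.896 × 10⁻¹⁰¹

2.896 × 10⁻¹⁰¹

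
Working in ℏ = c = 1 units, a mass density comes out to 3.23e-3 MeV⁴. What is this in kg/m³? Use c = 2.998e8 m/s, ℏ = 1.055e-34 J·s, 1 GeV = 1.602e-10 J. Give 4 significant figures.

7.481e5 kg/m³

Mass density is [E]/(c²[L]³) = [E]⁴/(ℏ³c⁵).
1 GeV⁴ → 1/(ℏ³c⁵) × (1 GeV in J)⁴ = 2.316e20 kg/m³.
Convert the energy scale: 3.23e-3 MeV⁴ = 3.23e-15 GeV⁴.
Result: 3.23e-15 × 2.316e20 = 7.481e5 kg/m³.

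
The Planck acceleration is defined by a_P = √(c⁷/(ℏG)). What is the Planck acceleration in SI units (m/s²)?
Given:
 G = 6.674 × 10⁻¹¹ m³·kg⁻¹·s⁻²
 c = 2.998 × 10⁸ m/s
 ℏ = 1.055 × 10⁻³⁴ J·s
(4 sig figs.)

5.560 × 10⁵¹ m/s²

a_P = √(c⁷/(ℏG))
  = √(3.092 × 10¹⁰³)
  = 5.560 × 10⁵¹ m/s²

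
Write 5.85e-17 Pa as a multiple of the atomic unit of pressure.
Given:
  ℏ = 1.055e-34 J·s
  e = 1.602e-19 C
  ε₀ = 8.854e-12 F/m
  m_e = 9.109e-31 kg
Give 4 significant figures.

1.997e-30

atomic unit of pressure: P_au = E_h/a₀³ = m_e⁴e¹⁰/((4πε₀)⁵ℏ⁸) = 2.929e13 Pa.
5.85e-17 / 2.929e13 = 1.997e-30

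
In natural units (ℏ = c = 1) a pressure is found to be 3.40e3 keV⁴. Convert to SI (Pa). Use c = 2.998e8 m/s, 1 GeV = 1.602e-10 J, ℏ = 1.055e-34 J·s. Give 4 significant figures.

7.077e16 Pa

Pressure is [E]/[L]³ = [E]⁴/(ℏc)³.
1 GeV⁴ → 1/(ℏc)³ × (1 GeV in J)⁴ = 2.082e37 Pa.
Convert the energy scale: 3.40e3 keV⁴ = 3.40e-21 GeV⁴.
Result: 3.40e-21 × 2.082e37 = 7.077e16 Pa.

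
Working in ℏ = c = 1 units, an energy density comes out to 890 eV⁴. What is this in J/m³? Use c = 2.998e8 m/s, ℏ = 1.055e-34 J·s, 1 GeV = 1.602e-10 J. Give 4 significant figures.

[E]/[L]³ = [E]⁴/(ℏc)³; restore (ℏc)⁻³.
1 GeV⁴ → 1/(ℏc)³ × (1 GeV in J)⁴ = 2.082e37 J/m³.
Convert the energy scale: 890 eV⁴ = 8.90e-34 GeV⁴.
Result: 8.90e-34 × 2.082e37 = 1.853e4 J/m³.

1.853e4 J/m³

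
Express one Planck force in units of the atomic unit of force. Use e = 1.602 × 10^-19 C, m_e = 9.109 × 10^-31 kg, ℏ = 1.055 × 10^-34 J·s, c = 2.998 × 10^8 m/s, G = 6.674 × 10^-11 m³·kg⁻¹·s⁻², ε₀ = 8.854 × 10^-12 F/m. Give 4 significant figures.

Planck force: F_P = c⁴/G = 1.210 × 10^44 N
atomic unit of force: F_au = E_h/a₀ = m_e²e⁶/((4πε₀)³ℏ⁴) = 8.220 × 10^-8 N
ratio = 1.210 × 10^44 / 8.220 × 10^-8 = 1.473 × 10^51

1.473 × 10^51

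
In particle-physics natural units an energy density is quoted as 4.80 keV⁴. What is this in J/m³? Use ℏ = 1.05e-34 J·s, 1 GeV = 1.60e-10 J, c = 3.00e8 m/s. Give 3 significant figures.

[E]/[L]³ = [E]⁴/(ℏc)³; restore (ℏc)⁻³.
1 GeV⁴ → 1/(ℏc)³ × (1 GeV in J)⁴ = 2.10e37 J/m³.
Convert the energy scale: 4.80 keV⁴ = 4.80e-24 GeV⁴.
Result: 4.80e-24 × 2.10e37 = 1.01e14 J/m³.

1.01e14 J/m³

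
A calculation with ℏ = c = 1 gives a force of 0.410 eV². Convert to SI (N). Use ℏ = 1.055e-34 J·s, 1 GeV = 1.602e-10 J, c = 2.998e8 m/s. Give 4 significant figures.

Force is [E]/[L] = [E]²/(ℏc); restore (ℏc)⁻¹.
1 GeV² → 1/(ℏc) × (1 GeV in J)² = 8.114e5 N.
Convert the energy scale: 0.410 eV² = 4.10e-19 GeV².
Result: 4.10e-19 × 8.114e5 = 3.327e-13 N.

3.327e-13 N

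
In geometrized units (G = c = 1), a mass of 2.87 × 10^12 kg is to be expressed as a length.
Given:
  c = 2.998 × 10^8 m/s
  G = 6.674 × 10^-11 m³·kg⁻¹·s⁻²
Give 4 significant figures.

2.131 × 10^-15 m

In G = c = 1 units mass has dimensions of length; the conversion factor is G/c².
2.87 × 10^12 kg × (G/c²) = 2.131 × 10^-15 m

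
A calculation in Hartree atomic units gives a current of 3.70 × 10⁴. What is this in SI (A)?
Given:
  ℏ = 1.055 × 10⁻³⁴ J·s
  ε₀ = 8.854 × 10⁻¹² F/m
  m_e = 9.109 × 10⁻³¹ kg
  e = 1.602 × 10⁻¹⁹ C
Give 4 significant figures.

One atomic unit of electric current: I_au = e E_h/ℏ = m_e e⁵/((4πε₀)²ℏ³) = 6.612 × 10⁻³ A.
3.70 × 10⁴ × 6.612 × 10⁻³ A = 244.6 A

244.6 A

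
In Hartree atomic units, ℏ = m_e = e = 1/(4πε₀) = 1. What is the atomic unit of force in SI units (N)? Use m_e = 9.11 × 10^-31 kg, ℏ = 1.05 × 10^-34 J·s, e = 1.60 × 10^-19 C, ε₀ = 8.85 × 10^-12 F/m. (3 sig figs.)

8.33 × 10^-8 N

Dimensional analysis gives F_au = E_h/a₀ = m_e²e⁶/((4πε₀)³ℏ⁴).
E_h = 4.38 × 10^-18 J
a₀ = 5.26 × 10^-11 m
E_h/a₀ = 8.33 × 10^-8 N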